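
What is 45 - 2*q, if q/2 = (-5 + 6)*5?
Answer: 25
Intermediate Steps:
q = 10 (q = 2*((-5 + 6)*5) = 2*(1*5) = 2*5 = 10)
45 - 2*q = 45 - 2*10 = 45 - 20 = 25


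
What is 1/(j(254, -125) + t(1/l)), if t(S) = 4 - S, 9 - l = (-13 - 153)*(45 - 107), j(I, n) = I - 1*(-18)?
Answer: 10283/2838109 ≈ 0.0036232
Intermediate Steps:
j(I, n) = 18 + I (j(I, n) = I + 18 = 18 + I)
l = -10283 (l = 9 - (-13 - 153)*(45 - 107) = 9 - (-166)*(-62) = 9 - 1*10292 = 9 - 10292 = -10283)
1/(j(254, -125) + t(1/l)) = 1/((18 + 254) + (4 - 1/(-10283))) = 1/(272 + (4 - 1*(-1/10283))) = 1/(272 + (4 + 1/10283)) = 1/(272 + 41133/10283) = 1/(2838109/10283) = 10283/2838109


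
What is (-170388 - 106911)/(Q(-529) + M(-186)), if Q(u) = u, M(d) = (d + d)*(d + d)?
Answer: -277299/137855 ≈ -2.0115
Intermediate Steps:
M(d) = 4*d² (M(d) = (2*d)*(2*d) = 4*d²)
(-170388 - 106911)/(Q(-529) + M(-186)) = (-170388 - 106911)/(-529 + 4*(-186)²) = -277299/(-529 + 4*34596) = -277299/(-529 + 138384) = -277299/137855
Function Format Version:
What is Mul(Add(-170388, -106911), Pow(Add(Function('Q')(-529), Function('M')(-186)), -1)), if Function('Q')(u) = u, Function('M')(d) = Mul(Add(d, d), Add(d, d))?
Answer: Rational(-277299, 137855) ≈ -2.0115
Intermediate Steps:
Function('M')(d) = Mul(4, Pow(d, 2)) (Function('M')(d) = Mul(Mul(2, d), Mul(2, d)) = Mul(4, Pow(d, 2)))
Mul(Add(-170388, -106911), Pow(Add(Function('Q')(-529), Function('M')(-186)), -1)) = Mul(Add(-170388, -106911), Pow(Add(-529, Mul(4, Pow(-186, 2))), -1)) = Mul(-277299, Pow(Add(-529, Mul(4, 34596)), -1)) = Mul(-277299, Pow(Add(-529, 138384), -1)) = Mul(-277299, Pow(137855, -1)) = Mul(-277299, Rational(1, 137855)) = Rational(-277299, 137855)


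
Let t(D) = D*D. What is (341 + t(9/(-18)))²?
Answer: 1863225/16 ≈ 1.1645e+5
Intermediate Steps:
t(D) = D²
(341 + t(9/(-18)))² = (341 + (9/(-18))²)² = (341 + (9*(-1/18))²)² = (341 + (-½)²)² = (341 + ¼)² = (1365/4)² = 1863225/16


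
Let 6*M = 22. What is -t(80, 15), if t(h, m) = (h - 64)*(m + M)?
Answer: -896/3 ≈ -298.67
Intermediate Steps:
M = 11/3 (M = (1/6)*22 = 11/3 ≈ 3.6667)
t(h, m) = (-64 + h)*(11/3 + m) (t(h, m) = (h - 64)*(m + 11/3) = (-64 + h)*(11/3 + m))
-t(80, 15) = -(-704/3 - 64*15 + (11/3)*80 + 80*15) = -(-704/3 - 960 + 880/3 + 1200) = -1*896/3 = -896/3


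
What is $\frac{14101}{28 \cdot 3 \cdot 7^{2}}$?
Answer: $\frac{14101}{4116} \approx 3.4259$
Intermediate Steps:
$\frac{14101}{28 \cdot 3 \cdot 7^{2}} = \frac{14101}{84 \cdot 49} = \frac{14101}{4116}$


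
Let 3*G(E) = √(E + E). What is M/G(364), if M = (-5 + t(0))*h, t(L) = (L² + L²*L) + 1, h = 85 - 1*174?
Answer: 267*√182/91 ≈ 39.583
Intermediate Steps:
G(E) = √2*√E/3 (G(E) = √(E + E)/3 = √(2*E)/3 = (√2*√E)/3 = √2*√E/3)
h = -89 (h = 85 - 174 = -89)
t(L) = 1 + L² + L³ (t(L) = (L² + L³) + 1 = 1 + L² + L³)
M = 356 (M = (-5 + (1 + 0² + 0³))*(-89) = (-5 + (1 + 0 + 0))*(-89) = (-5 + 1)*(-89) = -4*(-89) = 356)
M/G(364) = 356/((√2*√364/3)) = 356/((√2*(2*√91)/3)) = 356/((2*√182/3)) = 356*(3*√182/364) = 267*√182/91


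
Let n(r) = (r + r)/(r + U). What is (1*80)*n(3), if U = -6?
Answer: -160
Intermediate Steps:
n(r) = 2*r/(-6 + r) (n(r) = (r + r)/(r - 6) = (2*r)/(-6 + r) = 2*r/(-6 + r))
(1*80)*n(3) = (1*80)*(2*3/(-6 + 3)) = 80*(2*3/(-3)) = 80*(2*3*(-⅓)) = 80*(-2) = -160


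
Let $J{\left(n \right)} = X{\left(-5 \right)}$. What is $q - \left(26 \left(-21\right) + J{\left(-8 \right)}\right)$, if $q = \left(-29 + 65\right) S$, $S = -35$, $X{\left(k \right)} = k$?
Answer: $-709$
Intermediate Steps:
$J{\left(n \right)} = -5$
$q = -1260$ ($q = \left(-29 + 65\right) \left(-35\right) = 36 \left(-35\right) = -1260$)
$q - \left(26 \left(-21\right) + J{\left(-8 \right)}\right) = -1260 - \left(26 \left(-21\right) - 5\right) = -1260 - \left(-546 - 5\right) = -1260 - -551 = -1260 + 551 = -709$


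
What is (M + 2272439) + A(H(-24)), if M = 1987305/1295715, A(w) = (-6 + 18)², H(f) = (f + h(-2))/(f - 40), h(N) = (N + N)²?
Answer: 196308124610/86381 ≈ 2.2726e+6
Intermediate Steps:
h(N) = 4*N² (h(N) = (2*N)² = 4*N²)
H(f) = (16 + f)/(-40 + f) (H(f) = (f + 4*(-2)²)/(f - 40) = (f + 4*4)/(-40 + f) = (f + 16)/(-40 + f) = (16 + f)/(-40 + f))
A(w) = 144 (A(w) = 12² = 144)
M = 132487/86381 (M = 1987305*(1/1295715) = 132487/86381 ≈ 1.5338)
(M + 2272439) + A(H(-24)) = (132487/86381 + 2272439) + 144 = 196295685746/86381 + 144 = 196308124610/86381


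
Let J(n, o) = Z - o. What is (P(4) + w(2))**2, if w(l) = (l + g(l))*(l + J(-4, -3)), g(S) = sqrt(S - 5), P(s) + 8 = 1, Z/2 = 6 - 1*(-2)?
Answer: -98 + 1470*I*sqrt(3) ≈ -98.0 + 2546.1*I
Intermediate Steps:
Z = 16 (Z = 2*(6 - 1*(-2)) = 2*(6 + 2) = 2*8 = 16)
P(s) = -7 (P(s) = -8 + 1 = -7)
J(n, o) = 16 - o
g(S) = sqrt(-5 + S)
w(l) = (19 + l)*(l + sqrt(-5 + l)) (w(l) = (l + sqrt(-5 + l))*(l + (16 - 1*(-3))) = (l + sqrt(-5 + l))*(l + (16 + 3)) = (l + sqrt(-5 + l))*(l + 19) = (l + sqrt(-5 + l))*(19 + l) = (19 + l)*(l + sqrt(-5 + l)))
(P(4) + w(2))**2 = (-7 + (2**2 + 19*2 + 19*sqrt(-5 + 2) + 2*sqrt(-5 + 2)))**2 = (-7 + (4 + 38 + 19*sqrt(-3) + 2*sqrt(-3)))**2 = (-7 + (4 + 38 + 19*(I*sqrt(3)) + 2*(I*sqrt(3))))**2 = (-7 + (4 + 38 + 19*I*sqrt(3) + 2*I*sqrt(3)))**2 = (-7 + (42 + 21*I*sqrt(3)))**2 = (35 + 21*I*sqrt(3))**2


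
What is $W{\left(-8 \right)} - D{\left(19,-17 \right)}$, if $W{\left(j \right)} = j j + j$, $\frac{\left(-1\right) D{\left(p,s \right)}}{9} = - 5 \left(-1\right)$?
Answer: $101$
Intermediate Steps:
$D{\left(p,s \right)} = -45$ ($D{\left(p,s \right)} = - 9 \left(- 5 \left(-1\right)\right) = - 9 \left(\left(-1\right) \left(-5\right)\right) = \left(-9\right) 5 = -45$)
$W{\left(j \right)} = j + j^{2}$ ($W{\left(j \right)} = j^{2} + j = j + j^{2}$)
$W{\left(-8 \right)} - D{\left(19,-17 \right)} = - 8 \left(1 - 8\right) - -45 = \left(-8\right) \left(-7\right) + 45 = 56 + 45 = 101$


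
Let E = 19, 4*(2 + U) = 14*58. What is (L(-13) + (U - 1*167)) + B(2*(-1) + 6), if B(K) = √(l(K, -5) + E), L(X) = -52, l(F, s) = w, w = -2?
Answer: -18 + √17 ≈ -13.877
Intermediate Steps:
U = 201 (U = -2 + (14*58)/4 = -2 + (¼)*812 = -2 + 203 = 201)
l(F, s) = -2
B(K) = √17 (B(K) = √(-2 + 19) = √17)
(L(-13) + (U - 1*167)) + B(2*(-1) + 6) = (-52 + (201 - 1*167)) + √17 = (-52 + (201 - 167)) + √17 = (-52 + 34) + √17 = -18 + √17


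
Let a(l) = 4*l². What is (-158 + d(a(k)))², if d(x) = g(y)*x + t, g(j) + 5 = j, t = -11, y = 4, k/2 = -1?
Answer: 34225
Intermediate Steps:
k = -2 (k = 2*(-1) = -2)
g(j) = -5 + j
d(x) = -11 - x (d(x) = (-5 + 4)*x - 11 = -x - 11 = -11 - x)
(-158 + d(a(k)))² = (-158 + (-11 - 4*(-2)²))² = (-158 + (-11 - 4*4))² = (-158 + (-11 - 1*16))² = (-158 + (-11 - 16))² = (-158 - 27)² = (-185)² = 34225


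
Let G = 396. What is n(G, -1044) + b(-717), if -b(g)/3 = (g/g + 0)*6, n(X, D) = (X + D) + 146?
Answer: -520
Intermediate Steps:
n(X, D) = 146 + D + X (n(X, D) = (D + X) + 146 = 146 + D + X)
b(g) = -18 (b(g) = -3*(g/g + 0)*6 = -3*(1 + 0)*6 = -3*6 = -18)
n(G, -1044) + b(-717) = (146 - 1044 + 396) - 18 = -502 - 18 = -520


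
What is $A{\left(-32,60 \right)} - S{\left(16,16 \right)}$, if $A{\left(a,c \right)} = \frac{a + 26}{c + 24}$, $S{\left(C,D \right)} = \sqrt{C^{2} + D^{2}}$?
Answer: $- \frac{1}{14} - 16 \sqrt{2} \approx -22.699$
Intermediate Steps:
$A{\left(a,c \right)} = \frac{26 + a}{24 + c}$
$A{\left(-32,60 \right)} - S{\left(16,16 \right)} = \frac{26 - 32}{24 + 60} - \sqrt{16^{2} + 16^{2}} = \frac{1}{84} \left(-6\right) - \sqrt{256 + 256} = \frac{1}{84} \left(-6\right) - \sqrt{512} = - \frac{1}{14} - 16 \sqrt{2}$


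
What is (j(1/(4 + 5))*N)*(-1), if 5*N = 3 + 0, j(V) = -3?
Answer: 9/5 ≈ 1.8000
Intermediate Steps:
N = ⅗ (N = (3 + 0)/5 = (⅕)*3 = ⅗ ≈ 0.60000)
(j(1/(4 + 5))*N)*(-1) = -3*⅗*(-1) = -9/5*(-1) = 9/5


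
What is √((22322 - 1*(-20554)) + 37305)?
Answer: 3*√8909 ≈ 283.16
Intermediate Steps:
√((22322 - 1*(-20554)) + 37305) = √((22322 + 20554) + 37305) = √(42876 + 37305) = √80181 = 3*√8909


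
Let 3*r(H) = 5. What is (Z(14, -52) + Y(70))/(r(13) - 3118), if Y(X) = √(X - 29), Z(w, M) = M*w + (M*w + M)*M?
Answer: -119496/9349 - 3*√41/9349 ≈ -12.784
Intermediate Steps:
r(H) = 5/3 (r(H) = (⅓)*5 = 5/3)
Z(w, M) = M*w + M*(M + M*w) (Z(w, M) = M*w + (M + M*w)*M = M*w + M*(M + M*w))
Y(X) = √(-29 + X)
(Z(14, -52) + Y(70))/(r(13) - 3118) = (-52*(-52 + 14 - 52*14) + √(-29 + 70))/(5/3 - 3118) = (-52*(-52 + 14 - 728) + √41)/(-9349/3) = (-52*(-766) + √41)*(-3/9349) = (39832 + √41)*(-3/9349) = -119496/9349 - 3*√41/9349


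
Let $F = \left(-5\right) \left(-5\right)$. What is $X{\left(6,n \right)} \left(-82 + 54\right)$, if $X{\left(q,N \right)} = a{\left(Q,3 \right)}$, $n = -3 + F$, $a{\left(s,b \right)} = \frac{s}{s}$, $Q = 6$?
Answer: $-28$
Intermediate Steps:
$F = 25$
$a{\left(s,b \right)} = 1$
$n = 22$ ($n = -3 + 25 = 22$)
$X{\left(q,N \right)} = 1$
$X{\left(6,n \right)} \left(-82 + 54\right) = 1 \left(-82 + 54\right) = 1 \left(-28\right) = -28$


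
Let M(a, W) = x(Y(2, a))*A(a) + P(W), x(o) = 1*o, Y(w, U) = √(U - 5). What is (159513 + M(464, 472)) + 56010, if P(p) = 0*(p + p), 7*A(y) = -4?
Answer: 215523 - 12*√51/7 ≈ 2.1551e+5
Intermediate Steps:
Y(w, U) = √(-5 + U)
A(y) = -4/7 (A(y) = (⅐)*(-4) = -4/7)
P(p) = 0 (P(p) = 0*(2*p) = 0)
x(o) = o
M(a, W) = -4*√(-5 + a)/7 (M(a, W) = √(-5 + a)*(-4/7) + 0 = -4*√(-5 + a)/7 + 0 = -4*√(-5 + a)/7)
(159513 + M(464, 472)) + 56010 = (159513 - 4*√(-5 + 464)/7) + 56010 = (159513 - 12*√51/7) + 56010 = 215523 - 12*√51/7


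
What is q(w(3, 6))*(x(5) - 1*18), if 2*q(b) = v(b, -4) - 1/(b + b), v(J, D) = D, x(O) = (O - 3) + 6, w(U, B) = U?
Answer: 125/6 ≈ 20.833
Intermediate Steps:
x(O) = 3 + O (x(O) = (-3 + O) + 6 = 3 + O)
q(b) = -2 - 1/(4*b) (q(b) = (-4 - 1/(b + b))/2 = (-4 - 1/(2*b))/2 = -2 - 1/(4*b))
q(w(3, 6))*(x(5) - 1*18) = (-2 - 1/4/3)*((3 + 5) - 1*18) = (-2 - 1/4*1/3)*(8 - 18) = (-2 - 1/12)*(-10) = -25/12*(-10) = 125/6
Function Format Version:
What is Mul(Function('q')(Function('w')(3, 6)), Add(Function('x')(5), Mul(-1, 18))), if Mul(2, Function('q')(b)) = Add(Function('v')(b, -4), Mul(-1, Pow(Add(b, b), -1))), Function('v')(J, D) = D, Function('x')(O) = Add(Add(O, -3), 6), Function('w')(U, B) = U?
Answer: Rational(125, 6) ≈ 20.833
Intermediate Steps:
Function('x')(O) = Add(3, O) (Function('x')(O) = Add(Add(-3, O), 6) = Add(3, O))
Function('q')(b) = Add(-2, Mul(Rational(-1, 4), Pow(b, -1))) (Function('q')(b) = Mul(Rational(1, 2), Add(-4, Mul(-1, Pow(Add(b, b), -1)))) = Mul(Rational(1, 2), Add(-4, Mul(-1, Pow(Mul(2, b), -1)))) = Mul(Rational(1, 2), Add(-4, Mul(-1, Mul(Rational(1, 2), Pow(b, -1))))) = Mul(Rational(1, 2), Add(-4, Mul(Rational(-1, 2), Pow(b, -1)))) = Add(-2, Mul(Rational(-1, 4), Pow(b, -1))))
Mul(Function('q')(Function('w')(3, 6)), Add(Function('x')(5), Mul(-1, 18))) = Mul(Add(-2, Mul(Rational(-1, 4), Pow(3, -1))), Add(Add(3, 5), Mul(-1, 18))) = Mul(Add(-2, Mul(Rational(-1, 4), Rational(1, 3))), Add(8, -18)) = Mul(Add(-2, Rational(-1, 12)), -10) = Mul(Rational(-25, 12), -10) = Rational(125, 6)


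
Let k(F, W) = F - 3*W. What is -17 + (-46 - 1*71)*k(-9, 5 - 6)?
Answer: 685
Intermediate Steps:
-17 + (-46 - 1*71)*k(-9, 5 - 6) = -17 + (-46 - 1*71)*(-9 - 3*(5 - 6)) = -17 + (-46 - 71)*(-9 - 3*(-1)) = -17 - 117*(-9 + 3) = -17 - 117*(-6) = -17 + 702 = 685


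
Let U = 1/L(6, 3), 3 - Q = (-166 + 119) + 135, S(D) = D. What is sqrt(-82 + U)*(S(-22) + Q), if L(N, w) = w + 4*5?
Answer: -107*I*sqrt(43355)/23 ≈ -968.67*I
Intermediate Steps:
L(N, w) = 20 + w (L(N, w) = w + 20 = 20 + w)
Q = -85 (Q = 3 - ((-166 + 119) + 135) = 3 - (-47 + 135) = 3 - 1*88 = 3 - 88 = -85)
U = 1/23 (U = 1/(20 + 3) = 1/23 ≈ 0.043478)
sqrt(-82 + U)*(S(-22) + Q) = sqrt(-82 + 1/23)*(-22 - 85) = sqrt(-1885/23)*(-107) = (I*sqrt(43355)/23)*(-107) = -107*I*sqrt(43355)/23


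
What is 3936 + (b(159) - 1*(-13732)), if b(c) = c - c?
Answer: 17668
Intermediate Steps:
b(c) = 0
3936 + (b(159) - 1*(-13732)) = 3936 + (0 - 1*(-13732)) = 3936 + (0 + 13732) = 3936 + 13732 = 17668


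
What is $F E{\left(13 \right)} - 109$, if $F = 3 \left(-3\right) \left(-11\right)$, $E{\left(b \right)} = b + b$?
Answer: $2465$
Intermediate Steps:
$E{\left(b \right)} = 2 b$
$F = 99$ ($F = \left(-9\right) \left(-11\right) = 99$)
$F E{\left(13 \right)} - 109 = 99 \cdot 2 \cdot 13 - 109 = 99 \cdot 26 - 109 = 2574 - 109 = 2465$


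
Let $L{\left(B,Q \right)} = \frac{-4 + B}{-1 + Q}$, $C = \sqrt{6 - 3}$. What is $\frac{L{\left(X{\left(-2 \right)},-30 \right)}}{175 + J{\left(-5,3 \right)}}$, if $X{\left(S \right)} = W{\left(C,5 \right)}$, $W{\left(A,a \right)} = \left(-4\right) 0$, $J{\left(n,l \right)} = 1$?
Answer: $\frac{1}{1364} \approx 0.00073314$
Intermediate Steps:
$C = \sqrt{3} \approx 1.732$
$W{\left(A,a \right)} = 0$
$X{\left(S \right)} = 0$
$L{\left(B,Q \right)} = \frac{-4 + B}{-1 + Q}$
$\frac{L{\left(X{\left(-2 \right)},-30 \right)}}{175 + J{\left(-5,3 \right)}} = \frac{\frac{1}{-1 - 30} \left(-4 + 0\right)}{175 + 1} = \frac{\frac{1}{-31} \left(-4\right)}{176} = \left(- \frac{1}{31}\right) \left(-4\right) \frac{1}{176} = \frac{4}{31} \cdot \frac{1}{176} = \frac{1}{1364}$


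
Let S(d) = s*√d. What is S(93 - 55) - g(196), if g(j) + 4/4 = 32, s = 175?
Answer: -31 + 175*√38 ≈ 1047.8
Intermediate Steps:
g(j) = 31 (g(j) = -1 + 32 = 31)
S(d) = 175*√d
S(93 - 55) - g(196) = 175*√(93 - 55) - 1*31 = 175*√38 - 31 = -31 + 175*√38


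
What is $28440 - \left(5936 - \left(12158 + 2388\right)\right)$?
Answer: $37050$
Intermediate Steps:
$28440 - \left(5936 - \left(12158 + 2388\right)\right) = 28440 - \left(5936 - 14546\right) = 28440 - -8610 = 28440 + 8610 = 37050$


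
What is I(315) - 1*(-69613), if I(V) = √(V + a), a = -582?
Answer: 69613 + I*√267 ≈ 69613.0 + 16.34*I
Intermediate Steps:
I(V) = √(-582 + V) (I(V) = √(V - 582) = √(-582 + V))
I(315) - 1*(-69613) = √(-582 + 315) - 1*(-69613) = √(-267) + 69613 = I*√267 + 69613 = 69613 + I*√267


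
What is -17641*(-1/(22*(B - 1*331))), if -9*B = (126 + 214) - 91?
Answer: -52923/23672 ≈ -2.2357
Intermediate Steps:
B = -83/3 (B = -((126 + 214) - 91)/9 = -(340 - 91)/9 = -1/9*249 = -83/3 ≈ -27.667)
-17641*(-1/(22*(B - 1*331))) = -17641*(-1/(22*(-83/3 - 1*331))) = -17641*(-1/(22*(-83/3 - 331))) = -17641/((-22*(-1076/3))) = -17641/23672/3 = -17641*3/23672 = -52923/23672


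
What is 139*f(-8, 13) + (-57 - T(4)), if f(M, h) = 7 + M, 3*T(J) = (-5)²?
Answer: -613/3 ≈ -204.33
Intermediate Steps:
T(J) = 25/3 (T(J) = (⅓)*(-5)² = (⅓)*25 = 25/3)
139*f(-8, 13) + (-57 - T(4)) = 139*(7 - 8) + (-57 - 1*25/3) = 139*(-1) + (-57 - 25/3) = -139 - 196/3 = -613/3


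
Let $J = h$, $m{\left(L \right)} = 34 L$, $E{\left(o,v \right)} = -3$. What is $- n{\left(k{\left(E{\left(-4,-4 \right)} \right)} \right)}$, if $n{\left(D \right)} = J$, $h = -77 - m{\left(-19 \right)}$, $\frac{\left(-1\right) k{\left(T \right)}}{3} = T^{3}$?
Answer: $-569$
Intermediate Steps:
$k{\left(T \right)} = - 3 T^{3}$
$h = 569$ ($h = -77 - 34 \left(-19\right) = -77 - -646 = -77 + 646 = 569$)
$J = 569$
$n{\left(D \right)} = 569$
$- n{\left(k{\left(E{\left(-4,-4 \right)} \right)} \right)} = \left(-1\right) 569 = -569$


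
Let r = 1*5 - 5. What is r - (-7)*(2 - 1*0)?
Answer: 14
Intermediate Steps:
r = 0 (r = 5 - 5 = 0)
r - (-7)*(2 - 1*0) = 0 - (-7)*(2 - 1*0) = 0 - (-7)*(2 + 0) = 0 - (-7)*2 = 0 - 7*(-2) = 0 + 14 = 14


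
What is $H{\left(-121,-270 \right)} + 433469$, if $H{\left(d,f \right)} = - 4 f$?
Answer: $434549$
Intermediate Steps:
$H{\left(-121,-270 \right)} + 433469 = \left(-4\right) \left(-270\right) + 433469 = 1080 + 433469 = 434549$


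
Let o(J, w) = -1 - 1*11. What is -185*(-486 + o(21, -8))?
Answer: 92130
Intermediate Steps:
o(J, w) = -12 (o(J, w) = -1 - 11 = -12)
-185*(-486 + o(21, -8)) = -185*(-486 - 12) = -185*(-498) = 92130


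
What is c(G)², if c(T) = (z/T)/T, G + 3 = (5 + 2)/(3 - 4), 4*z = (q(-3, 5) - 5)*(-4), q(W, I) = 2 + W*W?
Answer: 9/2500 ≈ 0.0036000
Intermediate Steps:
q(W, I) = 2 + W²
z = -6 (z = (((2 + (-3)²) - 5)*(-4))/4 = (((2 + 9) - 5)*(-4))/4 = ((11 - 5)*(-4))/4 = (6*(-4))/4 = (¼)*(-24) = -6)
G = -10 (G = -3 + (5 + 2)/(3 - 4) = -3 + 7/(-1) = -3 + 7*(-1) = -3 - 7 = -10)
c(T) = -6/T² (c(T) = (-6/T)/T = -6/T²)
c(G)² = (-6/(-10)²)² = (-6*1/100)² = (-3/50)² = 9/2500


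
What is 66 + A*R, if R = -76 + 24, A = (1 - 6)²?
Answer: -1234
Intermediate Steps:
A = 25 (A = (-5)² = 25)
R = -52
66 + A*R = 66 + 25*(-52) = 66 - 1300 = -1234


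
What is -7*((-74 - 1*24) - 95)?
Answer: 1351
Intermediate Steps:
-7*((-74 - 1*24) - 95) = -7*((-74 - 24) - 95) = -7*(-98 - 95) = -7*(-193) = 1351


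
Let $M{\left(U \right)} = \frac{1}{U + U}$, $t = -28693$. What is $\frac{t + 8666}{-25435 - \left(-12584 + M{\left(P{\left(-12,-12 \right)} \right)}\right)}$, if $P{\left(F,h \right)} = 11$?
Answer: $\frac{62942}{40389} \approx 1.5584$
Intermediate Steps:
$M{\left(U \right)} = \frac{1}{2 U}$
$\frac{t + 8666}{-25435 - \left(-12584 + M{\left(P{\left(-12,-12 \right)} \right)}\right)} = \frac{-28693 + 8666}{-25435 + \left(12584 - \frac{1}{2 \cdot 11}\right)} = - \frac{20027}{-25435 + \left(12584 - \frac{1}{2} \cdot \frac{1}{11}\right)} = - \frac{20027}{-25435 + \left(12584 - \frac{1}{22}\right)} = - \frac{20027}{-25435 + \frac{276847}{22}} = - \frac{20027}{- \frac{282723}{22}} = \left(-20027\right) \left(- \frac{22}{282723}\right) = \frac{62942}{40389}$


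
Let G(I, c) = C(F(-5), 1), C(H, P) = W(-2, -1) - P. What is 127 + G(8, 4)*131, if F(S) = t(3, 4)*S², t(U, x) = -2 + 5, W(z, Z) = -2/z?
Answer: 127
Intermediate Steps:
t(U, x) = 3
F(S) = 3*S²
C(H, P) = 1 - P (C(H, P) = -2/(-2) - P = -2*(-½) - P = 1 - P)
G(I, c) = 0 (G(I, c) = 1 - 1*1 = 1 - 1 = 0)
127 + G(8, 4)*131 = 127 + 0*131 = 127 + 0 = 127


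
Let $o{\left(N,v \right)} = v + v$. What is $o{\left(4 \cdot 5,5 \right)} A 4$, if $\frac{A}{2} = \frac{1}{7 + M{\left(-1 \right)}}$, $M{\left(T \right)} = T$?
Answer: $\frac{40}{3} \approx 13.333$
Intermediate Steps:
$o{\left(N,v \right)} = 2 v$
$A = \frac{1}{3}$ ($A = \frac{2}{7 - 1} = \frac{2}{6} = 2 \cdot \frac{1}{6} = \frac{1}{3} \approx 0.33333$)
$o{\left(4 \cdot 5,5 \right)} A 4 = 2 \cdot 5 \cdot \frac{1}{3} \cdot 4 = 10 \cdot \frac{1}{3} \cdot 4 = \frac{10}{3} \cdot 4 = \frac{40}{3}$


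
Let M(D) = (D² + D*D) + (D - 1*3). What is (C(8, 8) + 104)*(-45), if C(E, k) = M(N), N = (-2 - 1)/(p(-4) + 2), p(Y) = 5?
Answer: -222570/49 ≈ -4542.2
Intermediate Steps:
N = -3/7 (N = (-2 - 1)/(5 + 2) = -3/7 ≈ -0.42857)
M(D) = -3 + D + 2*D² (M(D) = (D² + D²) + (D - 3) = 2*D² + (-3 + D) = -3 + D + 2*D²)
C(E, k) = -150/49 (C(E, k) = -3 - 3/7 + 2*(-3/7)² = -3 - 3/7 + 2*(9/49) = -3 - 3/7 + 18/49 = -150/49)
(C(8, 8) + 104)*(-45) = (-150/49 + 104)*(-45) = (4946/49)*(-45) = -222570/49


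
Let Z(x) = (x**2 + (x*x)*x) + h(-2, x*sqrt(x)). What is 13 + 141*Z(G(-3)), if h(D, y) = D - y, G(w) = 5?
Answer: 20881 - 705*sqrt(5) ≈ 19305.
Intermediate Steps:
Z(x) = -2 + x**2 + x**3 - x**(3/2) (Z(x) = (x**2 + (x*x)*x) + (-2 - x*sqrt(x)) = (x**2 + x**2*x) + (-2 - x**(3/2)) = (x**2 + x**3) + (-2 - x**(3/2)) = -2 + x**2 + x**3 - x**(3/2))
13 + 141*Z(G(-3)) = 13 + 141*(-2 + 5**2 + 5**3 - 5**(3/2)) = 13 + 141*(-2 + 25 + 125 - 5*sqrt(5)) = 13 + 141*(148 - 5*sqrt(5)) = 13 + (20868 - 705*sqrt(5)) = 20881 - 705*sqrt(5)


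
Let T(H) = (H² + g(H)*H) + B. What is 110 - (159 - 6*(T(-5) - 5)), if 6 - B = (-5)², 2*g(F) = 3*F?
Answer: 182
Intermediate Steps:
g(F) = 3*F/2 (g(F) = (3*F)/2 = 3*F/2)
B = -19 (B = 6 - 1*(-5)² = 6 - 1*25 = 6 - 25 = -19)
T(H) = -19 + 5*H²/2 (T(H) = (H² + (3*H/2)*H) - 19 = (H² + 3*H²/2) - 19 = 5*H²/2 - 19 = -19 + 5*H²/2)
110 - (159 - 6*(T(-5) - 5)) = 110 - (159 - 6*((-19 + (5/2)*(-5)²) - 5)) = 110 - (159 - 6*((-19 + (5/2)*25) - 5)) = 110 - (159 - 6*((-19 + 125/2) - 5)) = 110 - (159 - 6*(87/2 - 5)) = 110 - (159 - 6*77/2) = 110 - (159 - 1*231) = 110 - (159 - 231) = 110 - 1*(-72) = 110 + 72 = 182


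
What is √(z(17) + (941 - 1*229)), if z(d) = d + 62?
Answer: √791 ≈ 28.125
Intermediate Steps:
z(d) = 62 + d
√(z(17) + (941 - 1*229)) = √((62 + 17) + (941 - 1*229)) = √(79 + (941 - 229)) = √(79 + 712) = √791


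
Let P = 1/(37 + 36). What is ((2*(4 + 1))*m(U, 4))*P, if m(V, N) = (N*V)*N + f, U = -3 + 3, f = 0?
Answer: 0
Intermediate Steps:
U = 0
m(V, N) = V*N**2 (m(V, N) = (N*V)*N + 0 = V*N**2 + 0 = V*N**2)
P = 1/73 ≈ 0.013699
((2*(4 + 1))*m(U, 4))*P = ((2*(4 + 1))*(0*4**2))*(1/73) = ((2*5)*(0*16))*(1/73) = (10*0)*(1/73) = 0*(1/73) = 0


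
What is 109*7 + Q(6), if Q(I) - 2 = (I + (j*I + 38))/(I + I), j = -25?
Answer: 4537/6 ≈ 756.17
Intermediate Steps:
Q(I) = 2 + (38 - 24*I)/(2*I) (Q(I) = 2 + (I + (-25*I + 38))/(I + I) = 2 + (I + (38 - 25*I))/((2*I)) = 2 + (38 - 24*I)*(1/(2*I)) = 2 + (38 - 24*I)/(2*I))
109*7 + Q(6) = 109*7 + (-10 + 19/6) = 763 + (-10 + 19*(⅙)) = 763 + (-10 + 19/6) = 763 - 41/6 = 4537/6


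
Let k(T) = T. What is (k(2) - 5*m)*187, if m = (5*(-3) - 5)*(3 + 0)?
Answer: 56474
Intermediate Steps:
m = -60 (m = (-15 - 5)*3 = -20*3 = -60)
(k(2) - 5*m)*187 = (2 - 5*(-60))*187 = (2 + 300)*187 = 302*187 = 56474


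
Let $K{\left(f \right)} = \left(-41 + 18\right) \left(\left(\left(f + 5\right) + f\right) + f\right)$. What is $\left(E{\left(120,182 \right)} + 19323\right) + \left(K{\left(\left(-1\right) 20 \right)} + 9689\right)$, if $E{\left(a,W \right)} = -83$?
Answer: $30194$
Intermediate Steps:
$K{\left(f \right)} = -115 - 69 f$ ($K{\left(f \right)} = - 23 \left(\left(\left(5 + f\right) + f\right) + f\right) = - 23 \left(\left(5 + 2 f\right) + f\right) = - 23 \left(5 + 3 f\right) = -115 - 69 f$)
$\left(E{\left(120,182 \right)} + 19323\right) + \left(K{\left(\left(-1\right) 20 \right)} + 9689\right) = \left(-83 + 19323\right) + \left(\left(-115 - 69 \left(\left(-1\right) 20\right)\right) + 9689\right) = 19240 + \left(\left(-115 - -1380\right) + 9689\right) = 19240 + \left(\left(-115 + 1380\right) + 9689\right) = 19240 + \left(1265 + 9689\right) = 19240 + 10954 = 30194$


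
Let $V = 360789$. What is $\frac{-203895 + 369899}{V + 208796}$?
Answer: $\frac{166004}{569585} \approx 0.29145$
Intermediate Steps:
$\frac{-203895 + 369899}{V + 208796} = \frac{-203895 + 369899}{360789 + 208796} = \frac{166004}{569585}$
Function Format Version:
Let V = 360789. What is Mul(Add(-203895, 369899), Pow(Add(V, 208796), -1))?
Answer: Rational(166004, 569585) ≈ 0.29145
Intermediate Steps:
Mul(Add(-203895, 369899), Pow(Add(V, 208796), -1)) = Mul(Add(-203895, 369899), Pow(Add(360789, 208796), -1)) = Mul(166004, Pow(569585, -1)) = Mul(166004, Rational(1, 569585)) = Rational(166004, 569585)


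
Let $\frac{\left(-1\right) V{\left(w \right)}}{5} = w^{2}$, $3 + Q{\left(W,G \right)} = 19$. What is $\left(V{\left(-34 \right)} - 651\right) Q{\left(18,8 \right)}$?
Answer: $-102896$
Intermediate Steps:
$Q{\left(W,G \right)} = 16$ ($Q{\left(W,G \right)} = -3 + 19 = 16$)
$V{\left(w \right)} = - 5 w^{2}$
$\left(V{\left(-34 \right)} - 651\right) Q{\left(18,8 \right)} = \left(- 5 \left(-34\right)^{2} - 651\right) 16 = \left(\left(-5\right) 1156 - 651\right) 16 = \left(-5780 - 651\right) 16 = \left(-6431\right) 16 = -102896$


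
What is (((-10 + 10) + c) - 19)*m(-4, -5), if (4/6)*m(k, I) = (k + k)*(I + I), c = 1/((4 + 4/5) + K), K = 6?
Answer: -20420/9 ≈ -2268.9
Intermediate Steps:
c = 5/54 (c = 1/((4 + 4/5) + 6) = 1/((4 + 4*(⅕)) + 6) = 1/((4 + ⅘) + 6) = 1/(24/5 + 6) = 1/(54/5) = 5/54 ≈ 0.092593)
m(k, I) = 6*I*k (m(k, I) = 3*((k + k)*(I + I))/2 = 3*((2*k)*(2*I))/2 = 3*(4*I*k)/2 = 6*I*k)
(((-10 + 10) + c) - 19)*m(-4, -5) = (((-10 + 10) + 5/54) - 19)*(6*(-5)*(-4)) = ((0 + 5/54) - 19)*120 = (5/54 - 19)*120 = -1021/54*120 = -20420/9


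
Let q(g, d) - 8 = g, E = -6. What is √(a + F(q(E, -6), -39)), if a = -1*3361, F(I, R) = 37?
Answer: 2*I*√831 ≈ 57.654*I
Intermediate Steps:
q(g, d) = 8 + g
a = -3361
√(a + F(q(E, -6), -39)) = √(-3361 + 37) = √(-3324) = 2*I*√831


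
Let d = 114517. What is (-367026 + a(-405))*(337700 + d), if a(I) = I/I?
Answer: -165974944425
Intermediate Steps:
a(I) = 1
(-367026 + a(-405))*(337700 + d) = (-367026 + 1)*(337700 + 114517) = -367025*452217 = -165974944425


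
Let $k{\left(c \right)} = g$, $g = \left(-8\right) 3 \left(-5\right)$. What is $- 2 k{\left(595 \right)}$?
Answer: $-240$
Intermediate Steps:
$g = 120$ ($g = \left(-24\right) \left(-5\right) = 120$)
$k{\left(c \right)} = 120$
$- 2 k{\left(595 \right)} = \left(-2\right) 120 = -240$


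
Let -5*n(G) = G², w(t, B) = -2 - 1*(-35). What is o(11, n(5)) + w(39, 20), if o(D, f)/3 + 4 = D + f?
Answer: 39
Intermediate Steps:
w(t, B) = 33 (w(t, B) = -2 + 35 = 33)
n(G) = -G²/5
o(D, f) = -12 + 3*D + 3*f (o(D, f) = -12 + 3*(D + f) = -12 + (3*D + 3*f) = -12 + 3*D + 3*f)
o(11, n(5)) + w(39, 20) = (-12 + 3*11 + 3*(-⅕*5²)) + 33 = (-12 + 33 + 3*(-⅕*25)) + 33 = (-12 + 33 + 3*(-5)) + 33 = (-12 + 33 - 15) + 33 = 6 + 33 = 39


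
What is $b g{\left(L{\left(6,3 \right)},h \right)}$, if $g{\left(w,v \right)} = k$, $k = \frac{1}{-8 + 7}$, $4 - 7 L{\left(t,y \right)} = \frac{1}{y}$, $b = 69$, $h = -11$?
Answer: $-69$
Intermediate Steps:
$L{\left(t,y \right)} = \frac{4}{7} - \frac{1}{7 y}$
$k = -1$ ($k = \frac{1}{-1} = -1$)
$g{\left(w,v \right)} = -1$
$b g{\left(L{\left(6,3 \right)},h \right)} = 69 \left(-1\right) = -69$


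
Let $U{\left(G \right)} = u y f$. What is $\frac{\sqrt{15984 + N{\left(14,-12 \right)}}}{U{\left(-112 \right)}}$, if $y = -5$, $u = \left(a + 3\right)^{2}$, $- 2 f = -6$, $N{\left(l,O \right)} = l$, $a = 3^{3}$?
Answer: $- \frac{\sqrt{15998}}{13500} \approx -0.0093691$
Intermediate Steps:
$a = 27$
$f = 3$ ($f = \left(- \frac{1}{2}\right) \left(-6\right) = 3$)
$u = 900$ ($u = \left(27 + 3\right)^{2} = 30^{2} = 900$)
$U{\left(G \right)} = -13500$ ($U{\left(G \right)} = 900 \left(-5\right) 3 = \left(-4500\right) 3 = -13500$)
$\frac{\sqrt{15984 + N{\left(14,-12 \right)}}}{U{\left(-112 \right)}} = \frac{\sqrt{15984 + 14}}{-13500} = \sqrt{15998} \left(- \frac{1}{13500}\right) = - \frac{\sqrt{15998}}{13500}$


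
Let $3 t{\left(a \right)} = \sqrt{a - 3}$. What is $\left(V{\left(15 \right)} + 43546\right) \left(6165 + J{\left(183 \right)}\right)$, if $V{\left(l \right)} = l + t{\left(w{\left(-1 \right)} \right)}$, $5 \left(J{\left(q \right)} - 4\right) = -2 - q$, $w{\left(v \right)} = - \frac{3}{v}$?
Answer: $267116052$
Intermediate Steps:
$t{\left(a \right)} = \frac{\sqrt{-3 + a}}{3}$ ($t{\left(a \right)} = \frac{\sqrt{a - 3}}{3} = \frac{\sqrt{-3 + a}}{3}$)
$J{\left(q \right)} = \frac{18}{5} - \frac{q}{5}$ ($J{\left(q \right)} = 4 + \frac{-2 - q}{5} = 4 - \left(\frac{2}{5} + \frac{q}{5}\right) = \frac{18}{5} - \frac{q}{5}$)
$V{\left(l \right)} = l$ ($V{\left(l \right)} = l + \frac{\sqrt{-3 - \frac{3}{-1}}}{3} = l + \frac{\sqrt{-3 - -3}}{3} = l + \frac{\sqrt{-3 + 3}}{3} = l + \frac{\sqrt{0}}{3} = l + \frac{1}{3} \cdot 0 = l + 0 = l$)
$\left(V{\left(15 \right)} + 43546\right) \left(6165 + J{\left(183 \right)}\right) = \left(15 + 43546\right) \left(6165 + \left(\frac{18}{5} - \frac{183}{5}\right)\right) = 43561 \left(6165 + \left(\frac{18}{5} - \frac{183}{5}\right)\right) = 43561 \left(6165 - 33\right) = 43561 \cdot 6132 = 267116052$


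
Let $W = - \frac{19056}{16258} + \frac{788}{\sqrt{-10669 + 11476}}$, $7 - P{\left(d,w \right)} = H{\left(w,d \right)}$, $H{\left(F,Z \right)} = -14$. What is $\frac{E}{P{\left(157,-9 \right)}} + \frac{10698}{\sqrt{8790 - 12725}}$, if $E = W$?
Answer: $- \frac{3176}{56903} + \frac{788 \sqrt{807}}{16947} - \frac{10698 i \sqrt{3935}}{3935} \approx 1.2651 - 170.54 i$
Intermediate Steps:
$P{\left(d,w \right)} = 21$ ($P{\left(d,w \right)} = 7 - -14 = 7 + 14 = 21$)
$W = - \frac{9528}{8129} + \frac{788 \sqrt{807}}{807}$ ($W = \left(-19056\right) \frac{1}{16258} + \frac{788}{\sqrt{807}} = - \frac{9528}{8129} + 788 \frac{\sqrt{807}}{807} = - \frac{9528}{8129} + \frac{788 \sqrt{807}}{807} \approx 26.567$)
$E = - \frac{9528}{8129} + \frac{788 \sqrt{807}}{807} \approx 26.567$
$\frac{E}{P{\left(157,-9 \right)}} + \frac{10698}{\sqrt{8790 - 12725}} = \frac{- \frac{9528}{8129} + \frac{788 \sqrt{807}}{807}}{21} + \frac{10698}{\sqrt{8790 - 12725}} = \left(- \frac{9528}{8129} + \frac{788 \sqrt{807}}{807}\right) \frac{1}{21} + \frac{10698}{\sqrt{-3935}} = \left(- \frac{3176}{56903} + \frac{788 \sqrt{807}}{16947}\right) + \frac{10698}{i \sqrt{3935}} = \left(- \frac{3176}{56903} + \frac{788 \sqrt{807}}{16947}\right) + 10698 \left(- \frac{i \sqrt{3935}}{3935}\right) = \left(- \frac{3176}{56903} + \frac{788 \sqrt{807}}{16947}\right) - \frac{10698 i \sqrt{3935}}{3935} = - \frac{3176}{56903} + \frac{788 \sqrt{807}}{16947} - \frac{10698 i \sqrt{3935}}{3935}$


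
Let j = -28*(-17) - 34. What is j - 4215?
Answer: -3773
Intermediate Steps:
j = 442 (j = 476 - 34 = 442)
j - 4215 = 442 - 4215 = -3773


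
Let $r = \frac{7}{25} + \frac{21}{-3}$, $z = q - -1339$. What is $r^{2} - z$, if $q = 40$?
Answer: $- \frac{833651}{625} \approx -1333.8$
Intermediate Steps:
$z = 1379$ ($z = 40 - -1339 = 40 + 1339 = 1379$)
$r = - \frac{168}{25}$ ($r = 7 \cdot \frac{1}{25} + 21 \left(- \frac{1}{3}\right) = \frac{7}{25} - 7 = - \frac{168}{25} \approx -6.72$)
$r^{2} - z = \left(- \frac{168}{25}\right)^{2} - 1379 = \frac{28224}{625} - 1379 = - \frac{833651}{625}$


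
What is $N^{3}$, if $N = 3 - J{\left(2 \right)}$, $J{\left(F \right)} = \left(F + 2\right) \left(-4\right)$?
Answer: $6859$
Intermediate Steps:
$J{\left(F \right)} = -8 - 4 F$ ($J{\left(F \right)} = \left(2 + F\right) \left(-4\right) = -8 - 4 F$)
$N = 19$ ($N = 3 - \left(-8 - 8\right) = 3 - -16 = 3 + 16 = 19$)
$N^{3} = 19^{3} = 6859$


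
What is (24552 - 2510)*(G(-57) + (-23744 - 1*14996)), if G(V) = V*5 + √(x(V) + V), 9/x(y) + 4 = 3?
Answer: -860189050 + 22042*I*√66 ≈ -8.6019e+8 + 1.7907e+5*I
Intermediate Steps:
x(y) = -9 (x(y) = 9/(-4 + 3) = 9/(-1) = 9*(-1) = -9)
G(V) = √(-9 + V) + 5*V (G(V) = V*5 + √(-9 + V) = 5*V + √(-9 + V) = √(-9 + V) + 5*V)
(24552 - 2510)*(G(-57) + (-23744 - 1*14996)) = (24552 - 2510)*((√(-9 - 57) + 5*(-57)) + (-23744 - 1*14996)) = 22042*((√(-66) - 285) + (-23744 - 14996)) = 22042*((I*√66 - 285) - 38740) = 22042*((-285 + I*√66) - 38740) = 22042*(-39025 + I*√66) = -860189050 + 22042*I*√66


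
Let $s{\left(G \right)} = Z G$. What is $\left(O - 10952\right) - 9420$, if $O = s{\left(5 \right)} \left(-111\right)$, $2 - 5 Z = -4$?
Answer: $-21038$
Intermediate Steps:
$Z = \frac{6}{5}$ ($Z = \frac{2}{5} - - \frac{4}{5} = \frac{2}{5} + \frac{4}{5} = \frac{6}{5} \approx 1.2$)
$s{\left(G \right)} = \frac{6 G}{5}$
$O = -666$ ($O = \frac{6}{5} \cdot 5 \left(-111\right) = 6 \left(-111\right) = -666$)
$\left(O - 10952\right) - 9420 = \left(-666 - 10952\right) - 9420 = -11618 - 9420 = -21038$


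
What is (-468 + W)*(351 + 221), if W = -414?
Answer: -504504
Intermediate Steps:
(-468 + W)*(351 + 221) = (-468 - 414)*(351 + 221) = -882*572 = -504504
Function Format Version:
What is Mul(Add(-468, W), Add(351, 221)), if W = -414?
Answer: -504504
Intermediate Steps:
Mul(Add(-468, W), Add(351, 221)) = Mul(Add(-468, -414), Add(351, 221)) = Mul(-882, 572) = -504504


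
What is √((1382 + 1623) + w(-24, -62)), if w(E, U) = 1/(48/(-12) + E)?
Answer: √588973/14 ≈ 54.818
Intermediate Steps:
w(E, U) = 1/(-4 + E) (w(E, U) = 1/(48*(-1/12) + E) = 1/(-4 + E))
√((1382 + 1623) + w(-24, -62)) = √((1382 + 1623) + 1/(-4 - 24)) = √(3005 + 1/(-28)) = √(3005 - 1/28) = √(84139/28) = √588973/14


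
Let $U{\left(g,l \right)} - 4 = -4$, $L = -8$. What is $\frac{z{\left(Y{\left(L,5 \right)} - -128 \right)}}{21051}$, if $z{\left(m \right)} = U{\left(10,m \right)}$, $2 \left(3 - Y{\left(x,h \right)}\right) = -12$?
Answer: $0$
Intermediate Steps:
$Y{\left(x,h \right)} = 9$ ($Y{\left(x,h \right)} = 3 - -6 = 3 + 6 = 9$)
$U{\left(g,l \right)} = 0$ ($U{\left(g,l \right)} = 4 - 4 = 0$)
$z{\left(m \right)} = 0$
$\frac{z{\left(Y{\left(L,5 \right)} - -128 \right)}}{21051} = \frac{0}{21051} = 0 \cdot \frac{1}{21051} = 0$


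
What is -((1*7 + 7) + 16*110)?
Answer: -1774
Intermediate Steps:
-((1*7 + 7) + 16*110) = -((7 + 7) + 1760) = -(14 + 1760) = -1*1774 = -1774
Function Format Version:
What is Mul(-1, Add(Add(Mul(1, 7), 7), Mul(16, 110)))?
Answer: -1774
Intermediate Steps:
Mul(-1, Add(Add(Mul(1, 7), 7), Mul(16, 110))) = Mul(-1, Add(Add(7, 7), 1760)) = Mul(-1, Add(14, 1760)) = Mul(-1, 1774) = -1774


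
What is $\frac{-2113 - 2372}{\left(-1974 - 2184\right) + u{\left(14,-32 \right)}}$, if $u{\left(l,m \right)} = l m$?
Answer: $\frac{4485}{4606} \approx 0.97373$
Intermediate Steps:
$\frac{-2113 - 2372}{\left(-1974 - 2184\right) + u{\left(14,-32 \right)}} = \frac{-2113 - 2372}{\left(-1974 - 2184\right) + 14 \left(-32\right)} = - \frac{4485}{-4158 - 448} = - \frac{4485}{-4606} = \left(-4485\right) \left(- \frac{1}{4606}\right) = \frac{4485}{4606}$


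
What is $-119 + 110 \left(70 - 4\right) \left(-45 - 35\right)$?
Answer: $-580919$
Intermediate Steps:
$-119 + 110 \left(70 - 4\right) \left(-45 - 35\right) = -119 + 110 \cdot 66 \left(-80\right) = -119 + 110 \left(-5280\right) = -119 - 580800 = -580919$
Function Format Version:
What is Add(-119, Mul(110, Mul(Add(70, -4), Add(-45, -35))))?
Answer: -580919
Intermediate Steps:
Add(-119, Mul(110, Mul(Add(70, -4), Add(-45, -35)))) = Add(-119, Mul(110, Mul(66, -80))) = Add(-119, Mul(110, -5280)) = Add(-119, -580800) = -580919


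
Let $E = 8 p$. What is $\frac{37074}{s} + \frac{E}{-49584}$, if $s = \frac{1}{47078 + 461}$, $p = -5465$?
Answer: $\frac{10923732576893}{6198} \approx 1.7625 \cdot 10^{9}$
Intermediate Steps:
$E = -43720$ ($E = 8 \left(-5465\right) = -43720$)
$s = \frac{1}{47539} \approx 2.1035 \cdot 10^{-5}$
$\frac{37074}{s} + \frac{E}{-49584} = 37074 \frac{1}{\frac{1}{47539}} - \frac{43720}{-49584} = 37074 \cdot 47539 - - \frac{5465}{6198} = 1762460886 + \frac{5465}{6198} = \frac{10923732576893}{6198}$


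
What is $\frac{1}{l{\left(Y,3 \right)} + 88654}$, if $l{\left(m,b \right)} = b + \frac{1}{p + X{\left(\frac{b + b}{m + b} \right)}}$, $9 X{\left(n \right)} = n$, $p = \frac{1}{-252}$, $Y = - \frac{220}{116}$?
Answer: $\frac{605}{53638493} \approx 1.1279 \cdot 10^{-5}$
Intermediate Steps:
$Y = - \frac{55}{29}$ ($Y = \left(-220\right) \frac{1}{116} = - \frac{55}{29} \approx -1.8966$)
$p = - \frac{1}{252} \approx -0.0039683$
$X{\left(n \right)} = \frac{n}{9}$
$l{\left(m,b \right)} = b + \frac{1}{- \frac{1}{252} + \frac{2 b}{9 \left(b + m\right)}}$ ($l{\left(m,b \right)} = b + \frac{1}{- \frac{1}{252} + \frac{\left(b + b\right) \frac{1}{m + b}}{9}} = b + \frac{1}{- \frac{1}{252} + \frac{2 b \frac{1}{b + m}}{9}} = b + \frac{1}{- \frac{1}{252} + \frac{2 b}{9 \left(b + m\right)}}$)
$\frac{1}{l{\left(Y,3 \right)} + 88654} = \frac{1}{\frac{56 \cdot 3^{2} + \left(252 - 3\right) \left(3 - \frac{55}{29}\right)}{\left(-1\right) \left(- \frac{55}{29}\right) + 55 \cdot 3} + 88654} = \frac{1}{\frac{56 \cdot 9 + \left(252 - 3\right) \frac{32}{29}}{\frac{55}{29} + 165} + 88654} = \frac{1}{\frac{504 + 249 \cdot \frac{32}{29}}{\frac{4840}{29}} + 88654} = \frac{1}{\frac{29 \left(504 + \frac{7968}{29}\right)}{4840} + 88654} = \frac{1}{\frac{29}{4840} \cdot \frac{22584}{29} + 88654} = \frac{1}{\frac{2823}{605} + 88654} = \frac{1}{\frac{53638493}{605}} = \frac{605}{53638493}$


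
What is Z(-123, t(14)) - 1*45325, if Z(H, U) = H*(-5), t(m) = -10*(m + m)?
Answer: -44710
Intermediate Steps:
t(m) = -20*m
Z(H, U) = -5*H
Z(-123, t(14)) - 1*45325 = -5*(-123) - 1*45325 = 615 - 45325 = -44710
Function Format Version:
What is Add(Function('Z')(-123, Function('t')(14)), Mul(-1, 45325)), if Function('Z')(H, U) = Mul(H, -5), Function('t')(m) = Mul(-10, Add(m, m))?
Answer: -44710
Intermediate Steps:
Function('t')(m) = Mul(-20, m) (Function('t')(m) = Mul(-10, Mul(2, m)) = Mul(-20, m))
Function('Z')(H, U) = Mul(-5, H)
Add(Function('Z')(-123, Function('t')(14)), Mul(-1, 45325)) = Add(Mul(-5, -123), Mul(-1, 45325)) = Add(615, -45325) = -44710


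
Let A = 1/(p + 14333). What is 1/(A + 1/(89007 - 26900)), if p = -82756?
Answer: 4249547261/6316 ≈ 6.7282e+5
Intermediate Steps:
A = -1/68423 (A = 1/(-82756 + 14333) = 1/(-68423) = -1/68423 ≈ -1.4615e-5)
1/(A + 1/(89007 - 26900)) = 1/(-1/68423 + 1/(89007 - 26900)) = 1/(-1/68423 + 1/62107) = 1/(6316/4249547261) = 4249547261/6316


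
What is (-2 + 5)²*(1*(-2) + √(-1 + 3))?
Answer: -18 + 9*√2 ≈ -5.2721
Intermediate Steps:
(-2 + 5)²*(1*(-2) + √(-1 + 3)) = 3²*(-2 + √2) = 9*(-2 + √2) = -18 + 9*√2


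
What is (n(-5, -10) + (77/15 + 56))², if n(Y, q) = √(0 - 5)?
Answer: 839764/225 + 1834*I*√5/15 ≈ 3732.3 + 273.4*I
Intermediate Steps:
n(Y, q) = I*√5 (n(Y, q) = √(-5) = I*√5)
(n(-5, -10) + (77/15 + 56))² = (I*√5 + (77/15 + 56))² = (I*√5 + 917/15)² = (917/15 + I*√5)²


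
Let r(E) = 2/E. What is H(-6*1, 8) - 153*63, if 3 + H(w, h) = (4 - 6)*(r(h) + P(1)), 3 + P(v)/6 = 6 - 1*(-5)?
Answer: -19477/2 ≈ -9738.5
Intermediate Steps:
P(v) = 48 (P(v) = -18 + 6*(6 - 1*(-5)) = -18 + 6*(6 + 5) = -18 + 6*11 = -18 + 66 = 48)
H(w, h) = -99 - 4/h (H(w, h) = -3 + (4 - 6)*(2/h + 48) = -3 - 2*(48 + 2/h) = -3 + (-96 - 4/h) = -99 - 4/h)
H(-6*1, 8) - 153*63 = (-99 - 4/8) - 153*63 = (-99 - 4*⅛) - 9639 = (-99 - ½) - 9639 = -199/2 - 9639 = -19477/2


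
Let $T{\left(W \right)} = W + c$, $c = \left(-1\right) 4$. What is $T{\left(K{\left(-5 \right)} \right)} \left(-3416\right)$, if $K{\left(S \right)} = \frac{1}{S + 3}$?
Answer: $15372$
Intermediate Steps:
$c = -4$
$K{\left(S \right)} = \frac{1}{3 + S}$
$T{\left(W \right)} = -4 + W$ ($T{\left(W \right)} = W - 4 = -4 + W$)
$T{\left(K{\left(-5 \right)} \right)} \left(-3416\right) = \left(-4 + \frac{1}{3 - 5}\right) \left(-3416\right) = \left(-4 + \frac{1}{-2}\right) \left(-3416\right) = \left(-4 - \frac{1}{2}\right) \left(-3416\right) = \left(- \frac{9}{2}\right) \left(-3416\right) = 15372$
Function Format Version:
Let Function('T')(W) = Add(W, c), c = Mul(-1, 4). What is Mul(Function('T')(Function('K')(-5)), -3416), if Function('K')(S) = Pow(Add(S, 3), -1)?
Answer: 15372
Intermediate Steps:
c = -4
Function('K')(S) = Pow(Add(3, S), -1)
Function('T')(W) = Add(-4, W) (Function('T')(W) = Add(W, -4) = Add(-4, W))
Mul(Function('T')(Function('K')(-5)), -3416) = Mul(Add(-4, Pow(Add(3, -5), -1)), -3416) = Mul(Add(-4, Pow(-2, -1)), -3416) = Mul(Add(-4, Rational(-1, 2)), -3416) = Mul(Rational(-9, 2), -3416) = 15372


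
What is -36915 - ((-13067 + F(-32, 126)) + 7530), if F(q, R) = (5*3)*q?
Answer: -30898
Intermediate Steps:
F(q, R) = 15*q
-36915 - ((-13067 + F(-32, 126)) + 7530) = -36915 - ((-13067 + 15*(-32)) + 7530) = -36915 - ((-13067 - 480) + 7530) = -36915 - (-13547 + 7530) = -36915 - 1*(-6017) = -36915 + 6017 = -30898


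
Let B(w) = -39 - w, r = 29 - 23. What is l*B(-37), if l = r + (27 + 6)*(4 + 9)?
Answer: -870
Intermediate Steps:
r = 6
l = 435 (l = 6 + (27 + 6)*(4 + 9) = 6 + 33*13 = 6 + 429 = 435)
l*B(-37) = 435*(-39 - 1*(-37)) = 435*(-39 + 37) = 435*(-2) = -870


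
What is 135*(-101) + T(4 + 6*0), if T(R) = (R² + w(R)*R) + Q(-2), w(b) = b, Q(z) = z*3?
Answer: -13609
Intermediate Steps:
Q(z) = 3*z
T(R) = -6 + 2*R² (T(R) = (R² + R*R) + 3*(-2) = (R² + R²) - 6 = 2*R² - 6 = -6 + 2*R²)
135*(-101) + T(4 + 6*0) = 135*(-101) + (-6 + 2*(4 + 6*0)²) = -13635 + (-6 + 2*(4 + 0)²) = -13635 + (-6 + 2*4²) = -13635 + (-6 + 2*16) = -13635 + (-6 + 32) = -13635 + 26 = -13609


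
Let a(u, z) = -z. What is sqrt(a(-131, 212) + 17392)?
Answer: 2*sqrt(4295) ≈ 131.07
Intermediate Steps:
sqrt(a(-131, 212) + 17392) = sqrt(-1*212 + 17392) = sqrt(-212 + 17392) = sqrt(17180) = 2*sqrt(4295)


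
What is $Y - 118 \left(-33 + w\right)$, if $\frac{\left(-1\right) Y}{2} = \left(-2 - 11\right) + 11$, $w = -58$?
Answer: $10742$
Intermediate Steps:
$Y = 4$ ($Y = - 2 \left(\left(-2 - 11\right) + 11\right) = - 2 \left(-13 + 11\right) = \left(-2\right) \left(-2\right) = 4$)
$Y - 118 \left(-33 + w\right) = 4 - 118 \left(-33 - 58\right) = 4 - -10738 = 4 + 10738 = 10742$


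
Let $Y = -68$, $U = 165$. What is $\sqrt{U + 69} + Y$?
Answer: $-68 + 3 \sqrt{26} \approx -52.703$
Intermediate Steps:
$\sqrt{U + 69} + Y = \sqrt{165 + 69} - 68 = \sqrt{234} - 68 = 3 \sqrt{26} - 68 = -68 + 3 \sqrt{26}$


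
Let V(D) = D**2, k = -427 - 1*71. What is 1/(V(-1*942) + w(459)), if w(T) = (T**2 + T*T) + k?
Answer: 1/1308228 ≈ 7.6439e-7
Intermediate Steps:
k = -498 (k = -427 - 71 = -498)
w(T) = -498 + 2*T**2 (w(T) = (T**2 + T*T) - 498 = (T**2 + T**2) - 498 = 2*T**2 - 498 = -498 + 2*T**2)
1/(V(-1*942) + w(459)) = 1/((-1*942)**2 + (-498 + 2*459**2)) = 1/((-942)**2 + (-498 + 2*210681)) = 1/(887364 + (-498 + 421362)) = 1/(887364 + 420864) = 1/1308228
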